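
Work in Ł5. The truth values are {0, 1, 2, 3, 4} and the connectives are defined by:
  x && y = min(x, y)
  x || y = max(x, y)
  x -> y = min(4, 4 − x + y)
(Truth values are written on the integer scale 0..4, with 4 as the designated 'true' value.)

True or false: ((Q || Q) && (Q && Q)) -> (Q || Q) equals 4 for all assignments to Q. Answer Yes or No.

Yes

Q = 0 ↦ 4
Q = 1 ↦ 4
Q = 2 ↦ 4
Q = 3 ↦ 4
Q = 4 ↦ 4
Every assignment gives a value ≥ 4.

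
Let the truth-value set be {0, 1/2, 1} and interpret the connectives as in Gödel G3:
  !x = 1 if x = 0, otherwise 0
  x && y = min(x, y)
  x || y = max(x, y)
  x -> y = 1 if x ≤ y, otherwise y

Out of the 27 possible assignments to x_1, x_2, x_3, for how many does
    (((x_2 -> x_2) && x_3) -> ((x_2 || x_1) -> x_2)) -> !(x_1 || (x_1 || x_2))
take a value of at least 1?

7

value 1: 7 assignments (counts)
value 0: 20 assignments
So 7 of the 27 assignments meet the threshold.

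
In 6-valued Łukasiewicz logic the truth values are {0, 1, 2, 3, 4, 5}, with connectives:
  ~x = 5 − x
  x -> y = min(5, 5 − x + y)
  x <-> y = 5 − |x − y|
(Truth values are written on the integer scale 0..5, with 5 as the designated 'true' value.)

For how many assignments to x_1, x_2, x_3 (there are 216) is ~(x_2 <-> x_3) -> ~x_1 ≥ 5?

value 5: 146 assignments (counts)
value 4: 30 assignments
value 3: 20 assignments
value 2: 12 assignments
value 1: 6 assignments
value 0: 2 assignments
So 146 of the 216 assignments meet the threshold.

146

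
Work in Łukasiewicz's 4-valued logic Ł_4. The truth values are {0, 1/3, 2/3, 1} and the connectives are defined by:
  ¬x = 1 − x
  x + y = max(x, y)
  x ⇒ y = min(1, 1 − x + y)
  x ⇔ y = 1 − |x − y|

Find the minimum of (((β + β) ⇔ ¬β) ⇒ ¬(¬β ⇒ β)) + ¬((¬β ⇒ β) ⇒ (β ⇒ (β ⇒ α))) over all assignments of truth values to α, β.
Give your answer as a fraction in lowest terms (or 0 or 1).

1/3

Take α = 0, β = 2/3:
β + β = 2/3 + 2/3 = 2/3
¬β = ¬2/3 = 1/3
(β + β) ⇔ ¬β = 2/3 ⇔ 1/3 = 2/3
¬β = ¬2/3 = 1/3
¬β ⇒ β = 1/3 ⇒ 2/3 = 1
¬(¬β ⇒ β) = ¬1 = 0
((β + β) ⇔ ¬β) ⇒ ¬(¬β ⇒ β) = 2/3 ⇒ 0 = 1/3
¬β = ¬2/3 = 1/3
¬β ⇒ β = 1/3 ⇒ 2/3 = 1
β ⇒ α = 2/3 ⇒ 0 = 1/3
β ⇒ (β ⇒ α) = 2/3 ⇒ 1/3 = 2/3
(¬β ⇒ β) ⇒ (β ⇒ (β ⇒ α)) = 1 ⇒ 2/3 = 2/3
¬((¬β ⇒ β) ⇒ (β ⇒ (β ⇒ α))) = ¬2/3 = 1/3
(((β + β) ⇔ ¬β) ⇒ ¬(¬β ⇒ β)) + ¬((¬β ⇒ β) ⇒ (β ⇒ (β ⇒ α))) = 1/3 + 1/3 = 1/3
No assignment yields a value below 1/3, so this is the minimum.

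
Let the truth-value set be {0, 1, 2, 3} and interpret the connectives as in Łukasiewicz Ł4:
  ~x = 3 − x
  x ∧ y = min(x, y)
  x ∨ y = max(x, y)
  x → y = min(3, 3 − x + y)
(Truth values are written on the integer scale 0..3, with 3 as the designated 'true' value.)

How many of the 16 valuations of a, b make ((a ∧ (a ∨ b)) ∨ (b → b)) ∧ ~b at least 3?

4

a = 0, b = 0 ↦ 3  ≥
a = 0, b = 1 ↦ 2  <
a = 0, b = 2 ↦ 1  <
a = 0, b = 3 ↦ 0  <
a = 1, b = 0 ↦ 3  ≥
a = 1, b = 1 ↦ 2  <
a = 1, b = 2 ↦ 1  <
a = 1, b = 3 ↦ 0  <
a = 2, b = 0 ↦ 3  ≥
a = 2, b = 1 ↦ 2  <
a = 2, b = 2 ↦ 1  <
a = 2, b = 3 ↦ 0  <
a = 3, b = 0 ↦ 3  ≥
a = 3, b = 1 ↦ 2  <
a = 3, b = 2 ↦ 1  <
a = 3, b = 3 ↦ 0  <
So 4 of the 16 assignments meet the threshold.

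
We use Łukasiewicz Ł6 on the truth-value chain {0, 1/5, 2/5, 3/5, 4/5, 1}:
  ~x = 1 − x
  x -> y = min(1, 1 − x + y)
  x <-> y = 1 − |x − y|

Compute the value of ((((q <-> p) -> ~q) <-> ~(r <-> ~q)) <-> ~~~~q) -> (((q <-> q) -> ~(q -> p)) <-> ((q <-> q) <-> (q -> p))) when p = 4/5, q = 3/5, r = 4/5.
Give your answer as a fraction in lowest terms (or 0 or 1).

q <-> p = 3/5 <-> 4/5 = 4/5
~q = ~3/5 = 2/5
(q <-> p) -> ~q = 4/5 -> 2/5 = 3/5
~q = ~3/5 = 2/5
r <-> ~q = 4/5 <-> 2/5 = 3/5
~(r <-> ~q) = ~3/5 = 2/5
((q <-> p) -> ~q) <-> ~(r <-> ~q) = 3/5 <-> 2/5 = 4/5
~q = ~3/5 = 2/5
~~q = ~2/5 = 3/5
~~~q = ~3/5 = 2/5
~~~~q = ~2/5 = 3/5
(((q <-> p) -> ~q) <-> ~(r <-> ~q)) <-> ~~~~q = 4/5 <-> 3/5 = 4/5
q <-> q = 3/5 <-> 3/5 = 1
q -> p = 3/5 -> 4/5 = 1
~(q -> p) = ~1 = 0
(q <-> q) -> ~(q -> p) = 1 -> 0 = 0
q <-> q = 3/5 <-> 3/5 = 1
q -> p = 3/5 -> 4/5 = 1
(q <-> q) <-> (q -> p) = 1 <-> 1 = 1
((q <-> q) -> ~(q -> p)) <-> ((q <-> q) <-> (q -> p)) = 0 <-> 1 = 0
((((q <-> p) -> ~q) <-> ~(r <-> ~q)) <-> ~~~~q) -> (((q <-> q) -> ~(q -> p)) <-> ((q <-> q) <-> (q -> p))) = 4/5 -> 0 = 1/5

1/5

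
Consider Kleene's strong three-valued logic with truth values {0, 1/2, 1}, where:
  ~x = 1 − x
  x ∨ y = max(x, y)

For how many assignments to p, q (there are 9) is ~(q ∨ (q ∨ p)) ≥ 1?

p = 0, q = 0 ↦ 1  ≥
p = 0, q = 1/2 ↦ 1/2  <
p = 0, q = 1 ↦ 0  <
p = 1/2, q = 0 ↦ 1/2  <
p = 1/2, q = 1/2 ↦ 1/2  <
p = 1/2, q = 1 ↦ 0  <
p = 1, q = 0 ↦ 0  <
p = 1, q = 1/2 ↦ 0  <
p = 1, q = 1 ↦ 0  <
So 1 of the 9 assignments meets the threshold.

1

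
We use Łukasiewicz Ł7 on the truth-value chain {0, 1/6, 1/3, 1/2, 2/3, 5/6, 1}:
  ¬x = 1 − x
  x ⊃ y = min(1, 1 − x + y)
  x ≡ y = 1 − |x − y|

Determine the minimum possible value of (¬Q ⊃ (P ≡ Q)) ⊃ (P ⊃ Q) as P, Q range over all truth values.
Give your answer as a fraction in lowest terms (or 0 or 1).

Take P = 1, Q = 1/2:
¬Q = ¬1/2 = 1/2
P ≡ Q = 1 ≡ 1/2 = 1/2
¬Q ⊃ (P ≡ Q) = 1/2 ⊃ 1/2 = 1
P ⊃ Q = 1 ⊃ 1/2 = 1/2
(¬Q ⊃ (P ≡ Q)) ⊃ (P ⊃ Q) = 1 ⊃ 1/2 = 1/2
No assignment yields a value below 1/2, so this is the minimum.

1/2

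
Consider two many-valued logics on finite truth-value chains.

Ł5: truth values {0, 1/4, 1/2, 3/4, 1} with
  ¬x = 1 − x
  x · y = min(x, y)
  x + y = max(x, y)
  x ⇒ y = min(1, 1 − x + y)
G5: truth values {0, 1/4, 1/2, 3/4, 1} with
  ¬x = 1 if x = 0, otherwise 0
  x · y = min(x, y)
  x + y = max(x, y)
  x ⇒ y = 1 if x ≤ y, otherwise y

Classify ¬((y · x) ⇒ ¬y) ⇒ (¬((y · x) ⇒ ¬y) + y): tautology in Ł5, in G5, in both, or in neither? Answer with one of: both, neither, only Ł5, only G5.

In Ł5: every assignment gives 1 — tautology.
In G5: every assignment gives 1 — tautology.

both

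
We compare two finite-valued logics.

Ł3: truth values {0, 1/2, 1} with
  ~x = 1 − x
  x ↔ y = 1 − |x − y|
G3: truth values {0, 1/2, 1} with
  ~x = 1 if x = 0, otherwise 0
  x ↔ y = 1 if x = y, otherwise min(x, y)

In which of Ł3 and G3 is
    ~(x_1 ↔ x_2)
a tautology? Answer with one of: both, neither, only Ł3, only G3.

neither

In Ł3: at x_1 = 0, x_2 = 0 the value is 0 — not a tautology.
In G3: at x_1 = 0, x_2 = 0 the value is 0 — not a tautology.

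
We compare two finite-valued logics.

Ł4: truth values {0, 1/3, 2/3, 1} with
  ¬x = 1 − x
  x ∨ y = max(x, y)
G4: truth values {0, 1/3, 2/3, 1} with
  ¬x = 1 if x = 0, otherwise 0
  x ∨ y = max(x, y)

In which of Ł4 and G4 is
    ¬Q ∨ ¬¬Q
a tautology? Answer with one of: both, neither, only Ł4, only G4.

only G4

In Ł4: at Q = 1/3 the value is 2/3 — not a tautology.
In G4: every assignment gives 1 — tautology.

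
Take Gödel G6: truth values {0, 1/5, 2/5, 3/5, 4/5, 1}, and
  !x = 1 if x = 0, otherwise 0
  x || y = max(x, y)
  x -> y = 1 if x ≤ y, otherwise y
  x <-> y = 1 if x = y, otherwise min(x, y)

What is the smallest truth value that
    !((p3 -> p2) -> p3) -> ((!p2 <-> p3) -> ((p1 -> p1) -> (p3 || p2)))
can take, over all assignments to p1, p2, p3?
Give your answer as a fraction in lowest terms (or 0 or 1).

Take p1 = 0, p2 = 1/5, p3 = 0:
p3 -> p2 = 0 -> 1/5 = 1
(p3 -> p2) -> p3 = 1 -> 0 = 0
!((p3 -> p2) -> p3) = !0 = 1
!p2 = !1/5 = 0
!p2 <-> p3 = 0 <-> 0 = 1
p1 -> p1 = 0 -> 0 = 1
p3 || p2 = 0 || 1/5 = 1/5
(p1 -> p1) -> (p3 || p2) = 1 -> 1/5 = 1/5
(!p2 <-> p3) -> ((p1 -> p1) -> (p3 || p2)) = 1 -> 1/5 = 1/5
!((p3 -> p2) -> p3) -> ((!p2 <-> p3) -> ((p1 -> p1) -> (p3 || p2))) = 1 -> 1/5 = 1/5
No assignment yields a value below 1/5, so this is the minimum.

1/5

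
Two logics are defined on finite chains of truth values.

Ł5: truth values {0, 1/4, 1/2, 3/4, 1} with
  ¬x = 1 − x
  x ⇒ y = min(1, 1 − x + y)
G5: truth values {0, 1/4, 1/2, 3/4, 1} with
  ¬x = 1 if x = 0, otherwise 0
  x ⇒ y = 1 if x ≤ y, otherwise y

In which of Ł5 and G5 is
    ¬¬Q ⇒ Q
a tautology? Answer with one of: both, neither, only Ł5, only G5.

In Ł5: every assignment gives 1 — tautology.
In G5: at Q = 1/4 the value is 1/4 — not a tautology.

only Ł5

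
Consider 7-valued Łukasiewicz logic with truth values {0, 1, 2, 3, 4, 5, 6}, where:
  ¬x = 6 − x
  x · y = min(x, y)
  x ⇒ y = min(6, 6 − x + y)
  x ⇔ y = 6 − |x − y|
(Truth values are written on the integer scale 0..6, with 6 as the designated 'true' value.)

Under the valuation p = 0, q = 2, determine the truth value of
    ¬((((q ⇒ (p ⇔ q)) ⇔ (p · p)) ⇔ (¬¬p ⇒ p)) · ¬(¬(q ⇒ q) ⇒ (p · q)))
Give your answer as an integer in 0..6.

6

p ⇔ q = 0 ⇔ 2 = 4
q ⇒ (p ⇔ q) = 2 ⇒ 4 = 6
p · p = 0 · 0 = 0
(q ⇒ (p ⇔ q)) ⇔ (p · p) = 6 ⇔ 0 = 0
¬p = ¬0 = 6
¬¬p = ¬6 = 0
¬¬p ⇒ p = 0 ⇒ 0 = 6
((q ⇒ (p ⇔ q)) ⇔ (p · p)) ⇔ (¬¬p ⇒ p) = 0 ⇔ 6 = 0
q ⇒ q = 2 ⇒ 2 = 6
¬(q ⇒ q) = ¬6 = 0
p · q = 0 · 2 = 0
¬(q ⇒ q) ⇒ (p · q) = 0 ⇒ 0 = 6
¬(¬(q ⇒ q) ⇒ (p · q)) = ¬6 = 0
(((q ⇒ (p ⇔ q)) ⇔ (p · p)) ⇔ (¬¬p ⇒ p)) · ¬(¬(q ⇒ q) ⇒ (p · q)) = 0 · 0 = 0
¬((((q ⇒ (p ⇔ q)) ⇔ (p · p)) ⇔ (¬¬p ⇒ p)) · ¬(¬(q ⇒ q) ⇒ (p · q))) = ¬0 = 6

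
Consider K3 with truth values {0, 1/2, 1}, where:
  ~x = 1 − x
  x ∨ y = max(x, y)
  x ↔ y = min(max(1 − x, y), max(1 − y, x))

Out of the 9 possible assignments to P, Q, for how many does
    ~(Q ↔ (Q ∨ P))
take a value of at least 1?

P = 0, Q = 0 ↦ 0  <
P = 0, Q = 1/2 ↦ 1/2  <
P = 0, Q = 1 ↦ 0  <
P = 1/2, Q = 0 ↦ 1/2  <
P = 1/2, Q = 1/2 ↦ 1/2  <
P = 1/2, Q = 1 ↦ 0  <
P = 1, Q = 0 ↦ 1  ≥
P = 1, Q = 1/2 ↦ 1/2  <
P = 1, Q = 1 ↦ 0  <
So 1 of the 9 assignments meets the threshold.

1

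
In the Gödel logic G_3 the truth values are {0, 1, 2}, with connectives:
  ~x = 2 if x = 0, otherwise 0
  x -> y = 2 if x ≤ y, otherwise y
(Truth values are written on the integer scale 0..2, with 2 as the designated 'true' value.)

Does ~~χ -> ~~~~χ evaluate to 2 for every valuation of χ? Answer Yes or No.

Yes

χ = 0 ↦ 2
χ = 1 ↦ 2
χ = 2 ↦ 2
Every assignment gives a value ≥ 2.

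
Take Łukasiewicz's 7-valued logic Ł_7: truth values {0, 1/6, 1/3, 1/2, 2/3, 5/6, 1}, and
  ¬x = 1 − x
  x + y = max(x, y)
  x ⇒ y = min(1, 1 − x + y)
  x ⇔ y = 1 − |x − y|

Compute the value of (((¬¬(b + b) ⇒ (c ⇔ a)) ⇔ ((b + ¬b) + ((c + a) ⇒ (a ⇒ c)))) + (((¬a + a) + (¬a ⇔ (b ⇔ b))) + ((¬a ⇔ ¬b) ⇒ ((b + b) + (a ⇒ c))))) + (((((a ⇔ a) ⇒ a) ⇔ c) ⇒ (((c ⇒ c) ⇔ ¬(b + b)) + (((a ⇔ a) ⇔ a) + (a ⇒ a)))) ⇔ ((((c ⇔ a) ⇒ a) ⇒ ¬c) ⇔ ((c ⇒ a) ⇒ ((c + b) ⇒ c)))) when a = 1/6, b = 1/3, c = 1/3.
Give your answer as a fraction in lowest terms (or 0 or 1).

1

b + b = 1/3 + 1/3 = 1/3
¬(b + b) = ¬1/3 = 2/3
¬¬(b + b) = ¬2/3 = 1/3
c ⇔ a = 1/3 ⇔ 1/6 = 5/6
¬¬(b + b) ⇒ (c ⇔ a) = 1/3 ⇒ 5/6 = 1
¬b = ¬1/3 = 2/3
b + ¬b = 1/3 + 2/3 = 2/3
c + a = 1/3 + 1/6 = 1/3
a ⇒ c = 1/6 ⇒ 1/3 = 1
(c + a) ⇒ (a ⇒ c) = 1/3 ⇒ 1 = 1
(b + ¬b) + ((c + a) ⇒ (a ⇒ c)) = 2/3 + 1 = 1
(¬¬(b + b) ⇒ (c ⇔ a)) ⇔ ((b + ¬b) + ((c + a) ⇒ (a ⇒ c))) = 1 ⇔ 1 = 1
¬a = ¬1/6 = 5/6
¬a + a = 5/6 + 1/6 = 5/6
¬a = ¬1/6 = 5/6
b ⇔ b = 1/3 ⇔ 1/3 = 1
¬a ⇔ (b ⇔ b) = 5/6 ⇔ 1 = 5/6
(¬a + a) + (¬a ⇔ (b ⇔ b)) = 5/6 + 5/6 = 5/6
¬a = ¬1/6 = 5/6
¬b = ¬1/3 = 2/3
¬a ⇔ ¬b = 5/6 ⇔ 2/3 = 5/6
b + b = 1/3 + 1/3 = 1/3
a ⇒ c = 1/6 ⇒ 1/3 = 1
(b + b) + (a ⇒ c) = 1/3 + 1 = 1
(¬a ⇔ ¬b) ⇒ ((b + b) + (a ⇒ c)) = 5/6 ⇒ 1 = 1
((¬a + a) + (¬a ⇔ (b ⇔ b))) + ((¬a ⇔ ¬b) ⇒ ((b + b) + (a ⇒ c))) = 5/6 + 1 = 1
((¬¬(b + b) ⇒ (c ⇔ a)) ⇔ ((b + ¬b) + ((c + a) ⇒ (a ⇒ c)))) + (((¬a + a) + (¬a ⇔ (b ⇔ b))) + ((¬a ⇔ ¬b) ⇒ ((b + b) + (a ⇒ c)))) = 1 + 1 = 1
a ⇔ a = 1/6 ⇔ 1/6 = 1
(a ⇔ a) ⇒ a = 1 ⇒ 1/6 = 1/6
((a ⇔ a) ⇒ a) ⇔ c = 1/6 ⇔ 1/3 = 5/6
c ⇒ c = 1/3 ⇒ 1/3 = 1
b + b = 1/3 + 1/3 = 1/3
¬(b + b) = ¬1/3 = 2/3
(c ⇒ c) ⇔ ¬(b + b) = 1 ⇔ 2/3 = 2/3
a ⇔ a = 1/6 ⇔ 1/6 = 1
(a ⇔ a) ⇔ a = 1 ⇔ 1/6 = 1/6
a ⇒ a = 1/6 ⇒ 1/6 = 1
((a ⇔ a) ⇔ a) + (a ⇒ a) = 1/6 + 1 = 1
((c ⇒ c) ⇔ ¬(b + b)) + (((a ⇔ a) ⇔ a) + (a ⇒ a)) = 2/3 + 1 = 1
(((a ⇔ a) ⇒ a) ⇔ c) ⇒ (((c ⇒ c) ⇔ ¬(b + b)) + (((a ⇔ a) ⇔ a) + (a ⇒ a))) = 5/6 ⇒ 1 = 1
c ⇔ a = 1/3 ⇔ 1/6 = 5/6
(c ⇔ a) ⇒ a = 5/6 ⇒ 1/6 = 1/3
¬c = ¬1/3 = 2/3
((c ⇔ a) ⇒ a) ⇒ ¬c = 1/3 ⇒ 2/3 = 1
c ⇒ a = 1/3 ⇒ 1/6 = 5/6
c + b = 1/3 + 1/3 = 1/3
(c + b) ⇒ c = 1/3 ⇒ 1/3 = 1
(c ⇒ a) ⇒ ((c + b) ⇒ c) = 5/6 ⇒ 1 = 1
(((c ⇔ a) ⇒ a) ⇒ ¬c) ⇔ ((c ⇒ a) ⇒ ((c + b) ⇒ c)) = 1 ⇔ 1 = 1
((((a ⇔ a) ⇒ a) ⇔ c) ⇒ (((c ⇒ c) ⇔ ¬(b + b)) + (((a ⇔ a) ⇔ a) + (a ⇒ a)))) ⇔ ((((c ⇔ a) ⇒ a) ⇒ ¬c) ⇔ ((c ⇒ a) ⇒ ((c + b) ⇒ c))) = 1 ⇔ 1 = 1
(((¬¬(b + b) ⇒ (c ⇔ a)) ⇔ ((b + ¬b) + ((c + a) ⇒ (a ⇒ c)))) + (((¬a + a) + (¬a ⇔ (b ⇔ b))) + ((¬a ⇔ ¬b) ⇒ ((b + b) + (a ⇒ c))))) + (((((a ⇔ a) ⇒ a) ⇔ c) ⇒ (((c ⇒ c) ⇔ ¬(b + b)) + (((a ⇔ a) ⇔ a) + (a ⇒ a)))) ⇔ ((((c ⇔ a) ⇒ a) ⇒ ¬c) ⇔ ((c ⇒ a) ⇒ ((c + b) ⇒ c)))) = 1 + 1 = 1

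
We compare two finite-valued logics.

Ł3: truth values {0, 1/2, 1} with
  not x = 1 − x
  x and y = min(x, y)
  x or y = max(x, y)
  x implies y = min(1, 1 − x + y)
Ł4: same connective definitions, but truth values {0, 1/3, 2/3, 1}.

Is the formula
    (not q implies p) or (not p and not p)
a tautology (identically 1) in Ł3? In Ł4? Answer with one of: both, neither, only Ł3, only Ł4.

In Ł3: at p = 1/2, q = 0 the value is 1/2 — not a tautology.
In Ł4: at p = 1/3, q = 0 the value is 2/3 — not a tautology.

neither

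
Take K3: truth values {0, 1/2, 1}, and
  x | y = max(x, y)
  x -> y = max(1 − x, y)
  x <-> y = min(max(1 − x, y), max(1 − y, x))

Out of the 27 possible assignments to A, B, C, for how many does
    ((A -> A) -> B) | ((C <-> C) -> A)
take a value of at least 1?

15

value 1: 15 assignments (counts)
value 1/2: 10 assignments
value 0: 2 assignments
So 15 of the 27 assignments meet the threshold.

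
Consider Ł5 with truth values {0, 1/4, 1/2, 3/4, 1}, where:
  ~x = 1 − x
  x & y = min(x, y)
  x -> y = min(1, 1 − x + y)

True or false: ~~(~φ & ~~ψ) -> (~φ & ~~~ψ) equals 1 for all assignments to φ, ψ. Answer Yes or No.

Counterexample: take φ = 0, ψ = 3/4.
~φ = ~0 = 1
~ψ = ~3/4 = 1/4
~~ψ = ~1/4 = 3/4
~φ & ~~ψ = 1 & 3/4 = 3/4
~(~φ & ~~ψ) = ~3/4 = 1/4
~~(~φ & ~~ψ) = ~1/4 = 3/4
~φ = ~0 = 1
~ψ = ~3/4 = 1/4
~~ψ = ~1/4 = 3/4
~~~ψ = ~3/4 = 1/4
~φ & ~~~ψ = 1 & 1/4 = 1/4
~~(~φ & ~~ψ) -> (~φ & ~~~ψ) = 3/4 -> 1/4 = 1/2
This gives 1/2 ≠ 1.

No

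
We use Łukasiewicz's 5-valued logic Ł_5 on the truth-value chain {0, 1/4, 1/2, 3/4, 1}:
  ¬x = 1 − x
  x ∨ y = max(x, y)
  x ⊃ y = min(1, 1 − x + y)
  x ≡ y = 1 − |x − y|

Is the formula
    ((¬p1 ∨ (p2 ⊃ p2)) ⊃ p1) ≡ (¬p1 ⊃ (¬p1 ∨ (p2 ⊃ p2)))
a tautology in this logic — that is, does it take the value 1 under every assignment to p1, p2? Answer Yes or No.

Counterexample: take p1 = 0, p2 = 0.
¬p1 = ¬0 = 1
p2 ⊃ p2 = 0 ⊃ 0 = 1
¬p1 ∨ (p2 ⊃ p2) = 1 ∨ 1 = 1
(¬p1 ∨ (p2 ⊃ p2)) ⊃ p1 = 1 ⊃ 0 = 0
¬p1 = ¬0 = 1
¬p1 = ¬0 = 1
p2 ⊃ p2 = 0 ⊃ 0 = 1
¬p1 ∨ (p2 ⊃ p2) = 1 ∨ 1 = 1
¬p1 ⊃ (¬p1 ∨ (p2 ⊃ p2)) = 1 ⊃ 1 = 1
((¬p1 ∨ (p2 ⊃ p2)) ⊃ p1) ≡ (¬p1 ⊃ (¬p1 ∨ (p2 ⊃ p2))) = 0 ≡ 1 = 0
This gives 0 ≠ 1.

No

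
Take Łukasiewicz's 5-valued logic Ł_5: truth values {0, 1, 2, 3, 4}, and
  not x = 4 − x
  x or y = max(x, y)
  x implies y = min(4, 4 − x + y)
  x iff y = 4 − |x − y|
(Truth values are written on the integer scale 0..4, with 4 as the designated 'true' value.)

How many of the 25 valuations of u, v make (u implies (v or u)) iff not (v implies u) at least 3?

value 4: 1 assignment (counts)
value 3: 2 assignments (counts)
value 2: 3 assignments
value 1: 4 assignments
value 0: 15 assignments
So 3 of the 25 assignments meet the threshold.

3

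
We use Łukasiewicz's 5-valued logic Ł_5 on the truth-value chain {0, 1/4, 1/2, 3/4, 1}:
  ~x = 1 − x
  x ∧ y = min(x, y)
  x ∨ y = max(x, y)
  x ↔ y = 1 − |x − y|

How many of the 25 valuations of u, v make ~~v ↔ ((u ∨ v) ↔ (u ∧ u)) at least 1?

3

value 1: 3 assignments (counts)
value 3/4: 5 assignments
value 1/2: 6 assignments
value 1/4: 5 assignments
value 0: 6 assignments
So 3 of the 25 assignments meet the threshold.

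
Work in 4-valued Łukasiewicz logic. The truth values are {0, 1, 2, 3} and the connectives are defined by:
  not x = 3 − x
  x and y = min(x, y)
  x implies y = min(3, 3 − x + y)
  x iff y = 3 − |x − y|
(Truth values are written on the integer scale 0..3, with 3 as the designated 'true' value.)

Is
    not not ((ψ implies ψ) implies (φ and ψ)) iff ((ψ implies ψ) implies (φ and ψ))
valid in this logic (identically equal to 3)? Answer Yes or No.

Yes

φ = 0, ψ = 0 ↦ 3
φ = 0, ψ = 1 ↦ 3
φ = 0, ψ = 2 ↦ 3
φ = 0, ψ = 3 ↦ 3
φ = 1, ψ = 0 ↦ 3
φ = 1, ψ = 1 ↦ 3
φ = 1, ψ = 2 ↦ 3
φ = 1, ψ = 3 ↦ 3
φ = 2, ψ = 0 ↦ 3
φ = 2, ψ = 1 ↦ 3
φ = 2, ψ = 2 ↦ 3
φ = 2, ψ = 3 ↦ 3
φ = 3, ψ = 0 ↦ 3
φ = 3, ψ = 1 ↦ 3
φ = 3, ψ = 2 ↦ 3
φ = 3, ψ = 3 ↦ 3
Every assignment gives a value ≥ 3.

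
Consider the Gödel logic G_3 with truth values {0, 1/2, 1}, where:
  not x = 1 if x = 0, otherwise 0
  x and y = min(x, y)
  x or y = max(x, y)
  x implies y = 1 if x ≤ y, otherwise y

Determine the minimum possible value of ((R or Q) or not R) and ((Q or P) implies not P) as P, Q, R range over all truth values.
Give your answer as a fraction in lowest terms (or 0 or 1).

0

Take P = 1/2, Q = 0, R = 0:
R or Q = 0 or 0 = 0
not R = not 0 = 1
(R or Q) or not R = 0 or 1 = 1
Q or P = 0 or 1/2 = 1/2
not P = not 1/2 = 0
(Q or P) implies not P = 1/2 implies 0 = 0
((R or Q) or not R) and ((Q or P) implies not P) = 1 and 0 = 0
No assignment yields a value below 0, so this is the minimum.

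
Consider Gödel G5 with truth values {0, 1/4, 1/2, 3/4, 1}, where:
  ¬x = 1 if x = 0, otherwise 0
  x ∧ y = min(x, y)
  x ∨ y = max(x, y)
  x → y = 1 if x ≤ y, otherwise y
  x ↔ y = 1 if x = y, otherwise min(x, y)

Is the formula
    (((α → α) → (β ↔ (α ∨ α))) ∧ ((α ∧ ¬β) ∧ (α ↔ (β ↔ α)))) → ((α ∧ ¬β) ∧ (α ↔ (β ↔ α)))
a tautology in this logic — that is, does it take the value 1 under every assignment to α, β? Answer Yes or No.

At α = 0, β = 1/4, for instance:
α → α = 0 → 0 = 1
α ∨ α = 0 ∨ 0 = 0
β ↔ (α ∨ α) = 1/4 ↔ 0 = 0
(α → α) → (β ↔ (α ∨ α)) = 1 → 0 = 0
¬β = ¬1/4 = 0
α ∧ ¬β = 0 ∧ 0 = 0
β ↔ α = 1/4 ↔ 0 = 0
α ↔ (β ↔ α) = 0 ↔ 0 = 1
(α ∧ ¬β) ∧ (α ↔ (β ↔ α)) = 0 ∧ 1 = 0
((α → α) → (β ↔ (α ∨ α))) ∧ ((α ∧ ¬β) ∧ (α ↔ (β ↔ α))) = 0 ∧ 0 = 0
(((α → α) → (β ↔ (α ∨ α))) ∧ ((α ∧ ¬β) ∧ (α ↔ (β ↔ α)))) → ((α ∧ ¬β) ∧ (α ↔ (β ↔ α))) = 0 → 0 = 1
and checking the remaining 24 assignments likewise gives ≥ 1 in every case.

Yes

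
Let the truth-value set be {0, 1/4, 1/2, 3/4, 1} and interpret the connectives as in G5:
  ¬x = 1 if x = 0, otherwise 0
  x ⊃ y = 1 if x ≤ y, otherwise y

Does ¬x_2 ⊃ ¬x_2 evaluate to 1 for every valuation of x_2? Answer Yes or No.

Yes

x_2 = 0 ↦ 1
x_2 = 1/4 ↦ 1
x_2 = 1/2 ↦ 1
x_2 = 3/4 ↦ 1
x_2 = 1 ↦ 1
Every assignment gives a value ≥ 1.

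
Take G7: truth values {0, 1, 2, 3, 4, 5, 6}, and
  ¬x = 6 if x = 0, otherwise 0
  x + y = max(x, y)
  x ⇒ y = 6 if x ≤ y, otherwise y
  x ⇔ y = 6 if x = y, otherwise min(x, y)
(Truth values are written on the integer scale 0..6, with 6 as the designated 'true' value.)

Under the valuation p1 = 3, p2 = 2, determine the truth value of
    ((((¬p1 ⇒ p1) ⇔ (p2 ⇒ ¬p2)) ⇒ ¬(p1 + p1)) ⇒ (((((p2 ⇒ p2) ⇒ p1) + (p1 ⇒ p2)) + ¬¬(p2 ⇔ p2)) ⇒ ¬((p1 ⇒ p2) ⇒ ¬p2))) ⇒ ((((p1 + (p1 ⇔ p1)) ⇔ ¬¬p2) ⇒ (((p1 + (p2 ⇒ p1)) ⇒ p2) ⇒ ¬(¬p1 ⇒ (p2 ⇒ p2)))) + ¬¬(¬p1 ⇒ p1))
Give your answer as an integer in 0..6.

6

¬p1 = ¬3 = 0
¬p1 ⇒ p1 = 0 ⇒ 3 = 6
¬p2 = ¬2 = 0
p2 ⇒ ¬p2 = 2 ⇒ 0 = 0
(¬p1 ⇒ p1) ⇔ (p2 ⇒ ¬p2) = 6 ⇔ 0 = 0
p1 + p1 = 3 + 3 = 3
¬(p1 + p1) = ¬3 = 0
((¬p1 ⇒ p1) ⇔ (p2 ⇒ ¬p2)) ⇒ ¬(p1 + p1) = 0 ⇒ 0 = 6
p2 ⇒ p2 = 2 ⇒ 2 = 6
(p2 ⇒ p2) ⇒ p1 = 6 ⇒ 3 = 3
p1 ⇒ p2 = 3 ⇒ 2 = 2
((p2 ⇒ p2) ⇒ p1) + (p1 ⇒ p2) = 3 + 2 = 3
p2 ⇔ p2 = 2 ⇔ 2 = 6
¬(p2 ⇔ p2) = ¬6 = 0
¬¬(p2 ⇔ p2) = ¬0 = 6
(((p2 ⇒ p2) ⇒ p1) + (p1 ⇒ p2)) + ¬¬(p2 ⇔ p2) = 3 + 6 = 6
p1 ⇒ p2 = 3 ⇒ 2 = 2
¬p2 = ¬2 = 0
(p1 ⇒ p2) ⇒ ¬p2 = 2 ⇒ 0 = 0
¬((p1 ⇒ p2) ⇒ ¬p2) = ¬0 = 6
((((p2 ⇒ p2) ⇒ p1) + (p1 ⇒ p2)) + ¬¬(p2 ⇔ p2)) ⇒ ¬((p1 ⇒ p2) ⇒ ¬p2) = 6 ⇒ 6 = 6
(((¬p1 ⇒ p1) ⇔ (p2 ⇒ ¬p2)) ⇒ ¬(p1 + p1)) ⇒ (((((p2 ⇒ p2) ⇒ p1) + (p1 ⇒ p2)) + ¬¬(p2 ⇔ p2)) ⇒ ¬((p1 ⇒ p2) ⇒ ¬p2)) = 6 ⇒ 6 = 6
p1 ⇔ p1 = 3 ⇔ 3 = 6
p1 + (p1 ⇔ p1) = 3 + 6 = 6
¬p2 = ¬2 = 0
¬¬p2 = ¬0 = 6
(p1 + (p1 ⇔ p1)) ⇔ ¬¬p2 = 6 ⇔ 6 = 6
p2 ⇒ p1 = 2 ⇒ 3 = 6
p1 + (p2 ⇒ p1) = 3 + 6 = 6
(p1 + (p2 ⇒ p1)) ⇒ p2 = 6 ⇒ 2 = 2
¬p1 = ¬3 = 0
p2 ⇒ p2 = 2 ⇒ 2 = 6
¬p1 ⇒ (p2 ⇒ p2) = 0 ⇒ 6 = 6
¬(¬p1 ⇒ (p2 ⇒ p2)) = ¬6 = 0
((p1 + (p2 ⇒ p1)) ⇒ p2) ⇒ ¬(¬p1 ⇒ (p2 ⇒ p2)) = 2 ⇒ 0 = 0
((p1 + (p1 ⇔ p1)) ⇔ ¬¬p2) ⇒ (((p1 + (p2 ⇒ p1)) ⇒ p2) ⇒ ¬(¬p1 ⇒ (p2 ⇒ p2))) = 6 ⇒ 0 = 0
¬p1 = ¬3 = 0
¬p1 ⇒ p1 = 0 ⇒ 3 = 6
¬(¬p1 ⇒ p1) = ¬6 = 0
¬¬(¬p1 ⇒ p1) = ¬0 = 6
(((p1 + (p1 ⇔ p1)) ⇔ ¬¬p2) ⇒ (((p1 + (p2 ⇒ p1)) ⇒ p2) ⇒ ¬(¬p1 ⇒ (p2 ⇒ p2)))) + ¬¬(¬p1 ⇒ p1) = 0 + 6 = 6
((((¬p1 ⇒ p1) ⇔ (p2 ⇒ ¬p2)) ⇒ ¬(p1 + p1)) ⇒ (((((p2 ⇒ p2) ⇒ p1) + (p1 ⇒ p2)) + ¬¬(p2 ⇔ p2)) ⇒ ¬((p1 ⇒ p2) ⇒ ¬p2))) ⇒ ((((p1 + (p1 ⇔ p1)) ⇔ ¬¬p2) ⇒ (((p1 + (p2 ⇒ p1)) ⇒ p2) ⇒ ¬(¬p1 ⇒ (p2 ⇒ p2)))) + ¬¬(¬p1 ⇒ p1)) = 6 ⇒ 6 = 6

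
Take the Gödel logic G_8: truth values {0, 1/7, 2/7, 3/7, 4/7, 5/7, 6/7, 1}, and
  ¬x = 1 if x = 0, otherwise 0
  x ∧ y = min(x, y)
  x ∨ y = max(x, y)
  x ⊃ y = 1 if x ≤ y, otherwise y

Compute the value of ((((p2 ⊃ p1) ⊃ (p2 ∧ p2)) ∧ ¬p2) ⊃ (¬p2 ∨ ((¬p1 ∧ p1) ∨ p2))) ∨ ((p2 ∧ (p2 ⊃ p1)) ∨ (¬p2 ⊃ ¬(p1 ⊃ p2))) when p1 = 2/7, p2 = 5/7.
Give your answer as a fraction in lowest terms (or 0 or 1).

p2 ⊃ p1 = 5/7 ⊃ 2/7 = 2/7
p2 ∧ p2 = 5/7 ∧ 5/7 = 5/7
(p2 ⊃ p1) ⊃ (p2 ∧ p2) = 2/7 ⊃ 5/7 = 1
¬p2 = ¬5/7 = 0
((p2 ⊃ p1) ⊃ (p2 ∧ p2)) ∧ ¬p2 = 1 ∧ 0 = 0
¬p2 = ¬5/7 = 0
¬p1 = ¬2/7 = 0
¬p1 ∧ p1 = 0 ∧ 2/7 = 0
(¬p1 ∧ p1) ∨ p2 = 0 ∨ 5/7 = 5/7
¬p2 ∨ ((¬p1 ∧ p1) ∨ p2) = 0 ∨ 5/7 = 5/7
(((p2 ⊃ p1) ⊃ (p2 ∧ p2)) ∧ ¬p2) ⊃ (¬p2 ∨ ((¬p1 ∧ p1) ∨ p2)) = 0 ⊃ 5/7 = 1
p2 ⊃ p1 = 5/7 ⊃ 2/7 = 2/7
p2 ∧ (p2 ⊃ p1) = 5/7 ∧ 2/7 = 2/7
¬p2 = ¬5/7 = 0
p1 ⊃ p2 = 2/7 ⊃ 5/7 = 1
¬(p1 ⊃ p2) = ¬1 = 0
¬p2 ⊃ ¬(p1 ⊃ p2) = 0 ⊃ 0 = 1
(p2 ∧ (p2 ⊃ p1)) ∨ (¬p2 ⊃ ¬(p1 ⊃ p2)) = 2/7 ∨ 1 = 1
((((p2 ⊃ p1) ⊃ (p2 ∧ p2)) ∧ ¬p2) ⊃ (¬p2 ∨ ((¬p1 ∧ p1) ∨ p2))) ∨ ((p2 ∧ (p2 ⊃ p1)) ∨ (¬p2 ⊃ ¬(p1 ⊃ p2))) = 1 ∨ 1 = 1

1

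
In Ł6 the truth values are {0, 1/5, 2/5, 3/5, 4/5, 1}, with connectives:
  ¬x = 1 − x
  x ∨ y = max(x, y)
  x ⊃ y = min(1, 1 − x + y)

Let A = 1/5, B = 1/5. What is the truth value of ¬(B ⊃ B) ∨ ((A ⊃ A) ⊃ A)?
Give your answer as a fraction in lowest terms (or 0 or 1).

B ⊃ B = 1/5 ⊃ 1/5 = 1
¬(B ⊃ B) = ¬1 = 0
A ⊃ A = 1/5 ⊃ 1/5 = 1
(A ⊃ A) ⊃ A = 1 ⊃ 1/5 = 1/5
¬(B ⊃ B) ∨ ((A ⊃ A) ⊃ A) = 0 ∨ 1/5 = 1/5

1/5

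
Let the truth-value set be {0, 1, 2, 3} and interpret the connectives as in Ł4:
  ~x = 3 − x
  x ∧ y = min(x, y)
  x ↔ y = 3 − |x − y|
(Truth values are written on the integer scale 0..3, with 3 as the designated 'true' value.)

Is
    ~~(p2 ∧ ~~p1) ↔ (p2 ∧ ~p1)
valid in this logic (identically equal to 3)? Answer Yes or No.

No

Counterexample: take p1 = 0, p2 = 1.
~p1 = ~0 = 3
~~p1 = ~3 = 0
p2 ∧ ~~p1 = 1 ∧ 0 = 0
~(p2 ∧ ~~p1) = ~0 = 3
~~(p2 ∧ ~~p1) = ~3 = 0
~p1 = ~0 = 3
p2 ∧ ~p1 = 1 ∧ 3 = 1
~~(p2 ∧ ~~p1) ↔ (p2 ∧ ~p1) = 0 ↔ 1 = 2
This gives 2 ≠ 3.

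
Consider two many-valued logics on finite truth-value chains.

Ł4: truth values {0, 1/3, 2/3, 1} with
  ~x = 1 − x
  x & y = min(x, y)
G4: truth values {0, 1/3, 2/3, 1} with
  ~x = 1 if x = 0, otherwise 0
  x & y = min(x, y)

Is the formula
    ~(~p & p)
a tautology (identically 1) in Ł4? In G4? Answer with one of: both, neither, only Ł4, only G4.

only G4

In Ł4: at p = 1/3 the value is 2/3 — not a tautology.
In G4: every assignment gives 1 — tautology.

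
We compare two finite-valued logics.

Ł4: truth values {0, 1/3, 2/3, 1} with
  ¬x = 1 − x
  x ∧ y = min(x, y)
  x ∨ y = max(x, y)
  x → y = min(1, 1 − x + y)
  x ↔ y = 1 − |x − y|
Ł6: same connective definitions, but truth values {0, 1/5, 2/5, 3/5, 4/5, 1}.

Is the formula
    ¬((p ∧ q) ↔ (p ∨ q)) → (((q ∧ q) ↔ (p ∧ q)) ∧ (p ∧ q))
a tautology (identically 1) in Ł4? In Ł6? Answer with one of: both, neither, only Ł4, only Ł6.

neither

In Ł4: at p = 0, q = 1/3 the value is 2/3 — not a tautology.
In Ł6: at p = 0, q = 1/5 the value is 4/5 — not a tautology.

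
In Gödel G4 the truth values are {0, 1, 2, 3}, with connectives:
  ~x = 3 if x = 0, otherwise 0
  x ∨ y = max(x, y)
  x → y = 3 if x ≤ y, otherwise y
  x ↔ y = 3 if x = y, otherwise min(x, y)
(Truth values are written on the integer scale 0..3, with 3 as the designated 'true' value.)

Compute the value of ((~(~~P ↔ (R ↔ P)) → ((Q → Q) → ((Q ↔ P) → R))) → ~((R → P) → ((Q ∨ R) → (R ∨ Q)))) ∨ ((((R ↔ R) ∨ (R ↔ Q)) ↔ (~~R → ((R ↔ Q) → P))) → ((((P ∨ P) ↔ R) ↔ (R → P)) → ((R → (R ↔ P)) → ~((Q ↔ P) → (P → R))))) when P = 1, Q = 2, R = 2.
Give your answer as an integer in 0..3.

~P = ~1 = 0
~~P = ~0 = 3
R ↔ P = 2 ↔ 1 = 1
~~P ↔ (R ↔ P) = 3 ↔ 1 = 1
~(~~P ↔ (R ↔ P)) = ~1 = 0
Q → Q = 2 → 2 = 3
Q ↔ P = 2 ↔ 1 = 1
(Q ↔ P) → R = 1 → 2 = 3
(Q → Q) → ((Q ↔ P) → R) = 3 → 3 = 3
~(~~P ↔ (R ↔ P)) → ((Q → Q) → ((Q ↔ P) → R)) = 0 → 3 = 3
R → P = 2 → 1 = 1
Q ∨ R = 2 ∨ 2 = 2
R ∨ Q = 2 ∨ 2 = 2
(Q ∨ R) → (R ∨ Q) = 2 → 2 = 3
(R → P) → ((Q ∨ R) → (R ∨ Q)) = 1 → 3 = 3
~((R → P) → ((Q ∨ R) → (R ∨ Q))) = ~3 = 0
(~(~~P ↔ (R ↔ P)) → ((Q → Q) → ((Q ↔ P) → R))) → ~((R → P) → ((Q ∨ R) → (R ∨ Q))) = 3 → 0 = 0
R ↔ R = 2 ↔ 2 = 3
R ↔ Q = 2 ↔ 2 = 3
(R ↔ R) ∨ (R ↔ Q) = 3 ∨ 3 = 3
~R = ~2 = 0
~~R = ~0 = 3
R ↔ Q = 2 ↔ 2 = 3
(R ↔ Q) → P = 3 → 1 = 1
~~R → ((R ↔ Q) → P) = 3 → 1 = 1
((R ↔ R) ∨ (R ↔ Q)) ↔ (~~R → ((R ↔ Q) → P)) = 3 ↔ 1 = 1
P ∨ P = 1 ∨ 1 = 1
(P ∨ P) ↔ R = 1 ↔ 2 = 1
R → P = 2 → 1 = 1
((P ∨ P) ↔ R) ↔ (R → P) = 1 ↔ 1 = 3
R ↔ P = 2 ↔ 1 = 1
R → (R ↔ P) = 2 → 1 = 1
Q ↔ P = 2 ↔ 1 = 1
P → R = 1 → 2 = 3
(Q ↔ P) → (P → R) = 1 → 3 = 3
~((Q ↔ P) → (P → R)) = ~3 = 0
(R → (R ↔ P)) → ~((Q ↔ P) → (P → R)) = 1 → 0 = 0
(((P ∨ P) ↔ R) ↔ (R → P)) → ((R → (R ↔ P)) → ~((Q ↔ P) → (P → R))) = 3 → 0 = 0
(((R ↔ R) ∨ (R ↔ Q)) ↔ (~~R → ((R ↔ Q) → P))) → ((((P ∨ P) ↔ R) ↔ (R → P)) → ((R → (R ↔ P)) → ~((Q ↔ P) → (P → R)))) = 1 → 0 = 0
((~(~~P ↔ (R ↔ P)) → ((Q → Q) → ((Q ↔ P) → R))) → ~((R → P) → ((Q ∨ R) → (R ∨ Q)))) ∨ ((((R ↔ R) ∨ (R ↔ Q)) ↔ (~~R → ((R ↔ Q) → P))) → ((((P ∨ P) ↔ R) ↔ (R → P)) → ((R → (R ↔ P)) → ~((Q ↔ P) → (P → R))))) = 0 ∨ 0 = 0

0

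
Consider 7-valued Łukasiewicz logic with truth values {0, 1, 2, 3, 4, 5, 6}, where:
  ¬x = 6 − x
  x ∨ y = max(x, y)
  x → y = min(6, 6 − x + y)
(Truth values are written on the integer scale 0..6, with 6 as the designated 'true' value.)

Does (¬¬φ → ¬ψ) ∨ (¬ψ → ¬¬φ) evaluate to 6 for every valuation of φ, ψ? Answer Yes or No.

At φ = 2, ψ = 3, for instance:
¬φ = ¬2 = 4
¬¬φ = ¬4 = 2
¬ψ = ¬3 = 3
¬¬φ → ¬ψ = 2 → 3 = 6
¬ψ → ¬¬φ = 3 → 2 = 5
(¬¬φ → ¬ψ) ∨ (¬ψ → ¬¬φ) = 6 ∨ 5 = 6
and checking the remaining 48 assignments likewise gives ≥ 6 in every case.

Yes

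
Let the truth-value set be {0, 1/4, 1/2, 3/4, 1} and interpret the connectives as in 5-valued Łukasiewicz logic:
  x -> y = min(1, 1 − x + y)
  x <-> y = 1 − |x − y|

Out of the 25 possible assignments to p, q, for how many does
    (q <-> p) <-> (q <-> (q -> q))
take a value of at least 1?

7

value 1: 7 assignments (counts)
value 3/4: 7 assignments
value 1/2: 6 assignments
value 1/4: 3 assignments
value 0: 2 assignments
So 7 of the 25 assignments meet the threshold.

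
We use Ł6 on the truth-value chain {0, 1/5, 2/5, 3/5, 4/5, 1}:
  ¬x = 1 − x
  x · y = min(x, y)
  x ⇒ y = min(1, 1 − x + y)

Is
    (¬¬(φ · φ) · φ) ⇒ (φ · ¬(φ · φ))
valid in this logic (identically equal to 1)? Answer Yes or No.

No

Counterexample: take φ = 3/5.
φ · φ = 3/5 · 3/5 = 3/5
¬(φ · φ) = ¬3/5 = 2/5
¬¬(φ · φ) = ¬2/5 = 3/5
¬¬(φ · φ) · φ = 3/5 · 3/5 = 3/5
φ · φ = 3/5 · 3/5 = 3/5
¬(φ · φ) = ¬3/5 = 2/5
φ · ¬(φ · φ) = 3/5 · 2/5 = 2/5
(¬¬(φ · φ) · φ) ⇒ (φ · ¬(φ · φ)) = 3/5 ⇒ 2/5 = 4/5
This gives 4/5 ≠ 1.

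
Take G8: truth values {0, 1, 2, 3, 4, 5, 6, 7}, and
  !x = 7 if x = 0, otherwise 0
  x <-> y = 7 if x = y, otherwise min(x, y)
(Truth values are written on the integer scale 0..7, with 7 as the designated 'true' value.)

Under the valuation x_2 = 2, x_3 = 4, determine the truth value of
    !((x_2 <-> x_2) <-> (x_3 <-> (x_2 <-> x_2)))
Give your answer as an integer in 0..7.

0

x_2 <-> x_2 = 2 <-> 2 = 7
x_2 <-> x_2 = 2 <-> 2 = 7
x_3 <-> (x_2 <-> x_2) = 4 <-> 7 = 4
(x_2 <-> x_2) <-> (x_3 <-> (x_2 <-> x_2)) = 7 <-> 4 = 4
!((x_2 <-> x_2) <-> (x_3 <-> (x_2 <-> x_2))) = !4 = 0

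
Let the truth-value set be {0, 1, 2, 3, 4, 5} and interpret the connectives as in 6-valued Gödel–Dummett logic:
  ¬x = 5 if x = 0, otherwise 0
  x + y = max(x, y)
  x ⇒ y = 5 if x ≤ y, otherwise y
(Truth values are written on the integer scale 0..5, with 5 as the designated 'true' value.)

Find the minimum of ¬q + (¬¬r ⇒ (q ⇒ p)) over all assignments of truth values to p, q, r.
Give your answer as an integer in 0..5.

0

Take p = 0, q = 1, r = 1:
¬q = ¬1 = 0
¬r = ¬1 = 0
¬¬r = ¬0 = 5
q ⇒ p = 1 ⇒ 0 = 0
¬¬r ⇒ (q ⇒ p) = 5 ⇒ 0 = 0
¬q + (¬¬r ⇒ (q ⇒ p)) = 0 + 0 = 0
No assignment yields a value below 0, so this is the minimum.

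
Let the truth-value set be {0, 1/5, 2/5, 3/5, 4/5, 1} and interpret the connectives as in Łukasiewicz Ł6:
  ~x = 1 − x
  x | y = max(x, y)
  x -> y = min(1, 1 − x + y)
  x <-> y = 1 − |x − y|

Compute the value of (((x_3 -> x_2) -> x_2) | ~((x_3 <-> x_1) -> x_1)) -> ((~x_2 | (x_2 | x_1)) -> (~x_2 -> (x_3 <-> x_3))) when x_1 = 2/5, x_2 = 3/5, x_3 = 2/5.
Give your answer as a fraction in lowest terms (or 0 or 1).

1

x_3 -> x_2 = 2/5 -> 3/5 = 1
(x_3 -> x_2) -> x_2 = 1 -> 3/5 = 3/5
x_3 <-> x_1 = 2/5 <-> 2/5 = 1
(x_3 <-> x_1) -> x_1 = 1 -> 2/5 = 2/5
~((x_3 <-> x_1) -> x_1) = ~2/5 = 3/5
((x_3 -> x_2) -> x_2) | ~((x_3 <-> x_1) -> x_1) = 3/5 | 3/5 = 3/5
~x_2 = ~3/5 = 2/5
x_2 | x_1 = 3/5 | 2/5 = 3/5
~x_2 | (x_2 | x_1) = 2/5 | 3/5 = 3/5
~x_2 = ~3/5 = 2/5
x_3 <-> x_3 = 2/5 <-> 2/5 = 1
~x_2 -> (x_3 <-> x_3) = 2/5 -> 1 = 1
(~x_2 | (x_2 | x_1)) -> (~x_2 -> (x_3 <-> x_3)) = 3/5 -> 1 = 1
(((x_3 -> x_2) -> x_2) | ~((x_3 <-> x_1) -> x_1)) -> ((~x_2 | (x_2 | x_1)) -> (~x_2 -> (x_3 <-> x_3))) = 3/5 -> 1 = 1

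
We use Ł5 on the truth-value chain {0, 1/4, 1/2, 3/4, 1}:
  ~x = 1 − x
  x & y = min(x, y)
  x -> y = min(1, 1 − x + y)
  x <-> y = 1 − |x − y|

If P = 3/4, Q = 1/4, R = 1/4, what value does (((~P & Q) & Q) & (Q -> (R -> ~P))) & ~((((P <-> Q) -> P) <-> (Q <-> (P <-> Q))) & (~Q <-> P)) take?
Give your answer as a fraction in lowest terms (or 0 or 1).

~P = ~3/4 = 1/4
~P & Q = 1/4 & 1/4 = 1/4
(~P & Q) & Q = 1/4 & 1/4 = 1/4
~P = ~3/4 = 1/4
R -> ~P = 1/4 -> 1/4 = 1
Q -> (R -> ~P) = 1/4 -> 1 = 1
((~P & Q) & Q) & (Q -> (R -> ~P)) = 1/4 & 1 = 1/4
P <-> Q = 3/4 <-> 1/4 = 1/2
(P <-> Q) -> P = 1/2 -> 3/4 = 1
P <-> Q = 3/4 <-> 1/4 = 1/2
Q <-> (P <-> Q) = 1/4 <-> 1/2 = 3/4
((P <-> Q) -> P) <-> (Q <-> (P <-> Q)) = 1 <-> 3/4 = 3/4
~Q = ~1/4 = 3/4
~Q <-> P = 3/4 <-> 3/4 = 1
(((P <-> Q) -> P) <-> (Q <-> (P <-> Q))) & (~Q <-> P) = 3/4 & 1 = 3/4
~((((P <-> Q) -> P) <-> (Q <-> (P <-> Q))) & (~Q <-> P)) = ~3/4 = 1/4
(((~P & Q) & Q) & (Q -> (R -> ~P))) & ~((((P <-> Q) -> P) <-> (Q <-> (P <-> Q))) & (~Q <-> P)) = 1/4 & 1/4 = 1/4

1/4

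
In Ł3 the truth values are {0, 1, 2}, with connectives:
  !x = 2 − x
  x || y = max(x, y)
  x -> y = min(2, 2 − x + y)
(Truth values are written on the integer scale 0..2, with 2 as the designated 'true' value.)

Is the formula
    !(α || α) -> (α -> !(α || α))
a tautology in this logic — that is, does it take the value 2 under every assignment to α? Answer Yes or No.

Yes

α = 0 ↦ 2
α = 1 ↦ 2
α = 2 ↦ 2
Every assignment gives a value ≥ 2.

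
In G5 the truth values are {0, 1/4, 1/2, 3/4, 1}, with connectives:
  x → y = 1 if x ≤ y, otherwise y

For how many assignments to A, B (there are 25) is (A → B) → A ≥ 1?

value 1: 11 assignments (counts)
value 3/4: 2 assignments
value 1/2: 3 assignments
value 1/4: 4 assignments
value 0: 5 assignments
So 11 of the 25 assignments meet the threshold.

11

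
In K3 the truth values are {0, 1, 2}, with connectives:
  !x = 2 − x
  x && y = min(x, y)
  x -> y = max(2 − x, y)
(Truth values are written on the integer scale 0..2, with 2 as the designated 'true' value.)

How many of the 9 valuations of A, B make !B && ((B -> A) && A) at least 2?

A = 0, B = 0 ↦ 0  <
A = 0, B = 1 ↦ 0  <
A = 0, B = 2 ↦ 0  <
A = 1, B = 0 ↦ 1  <
A = 1, B = 1 ↦ 1  <
A = 1, B = 2 ↦ 0  <
A = 2, B = 0 ↦ 2  ≥
A = 2, B = 1 ↦ 1  <
A = 2, B = 2 ↦ 0  <
So 1 of the 9 assignments meets the threshold.

1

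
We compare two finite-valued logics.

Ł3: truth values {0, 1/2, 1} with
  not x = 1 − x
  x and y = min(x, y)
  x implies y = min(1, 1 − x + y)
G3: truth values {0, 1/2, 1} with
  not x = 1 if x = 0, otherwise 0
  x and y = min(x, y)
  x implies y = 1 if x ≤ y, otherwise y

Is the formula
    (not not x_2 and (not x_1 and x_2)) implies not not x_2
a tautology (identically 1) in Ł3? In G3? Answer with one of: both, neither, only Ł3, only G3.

In Ł3: every assignment gives 1 — tautology.
In G3: every assignment gives 1 — tautology.

both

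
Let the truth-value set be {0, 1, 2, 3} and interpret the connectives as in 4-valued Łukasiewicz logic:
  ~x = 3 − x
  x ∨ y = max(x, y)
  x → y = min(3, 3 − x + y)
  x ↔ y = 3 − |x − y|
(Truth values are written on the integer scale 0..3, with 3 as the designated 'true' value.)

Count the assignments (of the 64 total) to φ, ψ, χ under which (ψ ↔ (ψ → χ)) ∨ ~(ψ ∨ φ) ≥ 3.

value 3: 12 assignments (counts)
value 2: 30 assignments
value 1: 14 assignments
value 0: 8 assignments
So 12 of the 64 assignments meet the threshold.

12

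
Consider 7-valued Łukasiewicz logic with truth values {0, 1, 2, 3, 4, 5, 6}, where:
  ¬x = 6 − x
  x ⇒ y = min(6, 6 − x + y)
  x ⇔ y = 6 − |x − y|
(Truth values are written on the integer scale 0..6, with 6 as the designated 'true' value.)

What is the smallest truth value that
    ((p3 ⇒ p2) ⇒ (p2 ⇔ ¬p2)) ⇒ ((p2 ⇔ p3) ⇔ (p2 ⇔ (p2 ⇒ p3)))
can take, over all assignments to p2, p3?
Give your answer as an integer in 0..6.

3

Take p2 = 3, p3 = 0:
p3 ⇒ p2 = 0 ⇒ 3 = 6
¬p2 = ¬3 = 3
p2 ⇔ ¬p2 = 3 ⇔ 3 = 6
(p3 ⇒ p2) ⇒ (p2 ⇔ ¬p2) = 6 ⇒ 6 = 6
p2 ⇔ p3 = 3 ⇔ 0 = 3
p2 ⇒ p3 = 3 ⇒ 0 = 3
p2 ⇔ (p2 ⇒ p3) = 3 ⇔ 3 = 6
(p2 ⇔ p3) ⇔ (p2 ⇔ (p2 ⇒ p3)) = 3 ⇔ 6 = 3
((p3 ⇒ p2) ⇒ (p2 ⇔ ¬p2)) ⇒ ((p2 ⇔ p3) ⇔ (p2 ⇔ (p2 ⇒ p3))) = 6 ⇒ 3 = 3
No assignment yields a value below 3, so this is the minimum.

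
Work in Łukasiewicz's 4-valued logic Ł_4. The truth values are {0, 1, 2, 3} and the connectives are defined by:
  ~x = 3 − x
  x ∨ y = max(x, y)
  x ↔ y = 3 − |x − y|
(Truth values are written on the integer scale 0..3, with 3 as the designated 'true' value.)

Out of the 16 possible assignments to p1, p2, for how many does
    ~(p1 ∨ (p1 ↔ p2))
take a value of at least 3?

1

p1 = 0, p2 = 0 ↦ 0  <
p1 = 0, p2 = 1 ↦ 1  <
p1 = 0, p2 = 2 ↦ 2  <
p1 = 0, p2 = 3 ↦ 3  ≥
p1 = 1, p2 = 0 ↦ 1  <
p1 = 1, p2 = 1 ↦ 0  <
p1 = 1, p2 = 2 ↦ 1  <
p1 = 1, p2 = 3 ↦ 2  <
p1 = 2, p2 = 0 ↦ 1  <
p1 = 2, p2 = 1 ↦ 1  <
p1 = 2, p2 = 2 ↦ 0  <
p1 = 2, p2 = 3 ↦ 1  <
p1 = 3, p2 = 0 ↦ 0  <
p1 = 3, p2 = 1 ↦ 0  <
p1 = 3, p2 = 2 ↦ 0  <
p1 = 3, p2 = 3 ↦ 0  <
So 1 of the 16 assignments meets the threshold.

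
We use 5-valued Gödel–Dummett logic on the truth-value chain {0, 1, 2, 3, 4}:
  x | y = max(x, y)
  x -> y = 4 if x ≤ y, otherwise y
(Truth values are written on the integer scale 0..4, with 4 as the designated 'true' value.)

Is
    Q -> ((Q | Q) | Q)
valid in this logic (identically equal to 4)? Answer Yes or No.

Yes

Q = 0 ↦ 4
Q = 1 ↦ 4
Q = 2 ↦ 4
Q = 3 ↦ 4
Q = 4 ↦ 4
Every assignment gives a value ≥ 4.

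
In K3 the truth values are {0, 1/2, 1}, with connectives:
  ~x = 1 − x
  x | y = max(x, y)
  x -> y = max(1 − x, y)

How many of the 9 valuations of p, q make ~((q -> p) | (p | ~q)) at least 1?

p = 0, q = 0 ↦ 0  <
p = 0, q = 1/2 ↦ 1/2  <
p = 0, q = 1 ↦ 1  ≥
p = 1/2, q = 0 ↦ 0  <
p = 1/2, q = 1/2 ↦ 1/2  <
p = 1/2, q = 1 ↦ 1/2  <
p = 1, q = 0 ↦ 0  <
p = 1, q = 1/2 ↦ 0  <
p = 1, q = 1 ↦ 0  <
So 1 of the 9 assignments meets the threshold.

1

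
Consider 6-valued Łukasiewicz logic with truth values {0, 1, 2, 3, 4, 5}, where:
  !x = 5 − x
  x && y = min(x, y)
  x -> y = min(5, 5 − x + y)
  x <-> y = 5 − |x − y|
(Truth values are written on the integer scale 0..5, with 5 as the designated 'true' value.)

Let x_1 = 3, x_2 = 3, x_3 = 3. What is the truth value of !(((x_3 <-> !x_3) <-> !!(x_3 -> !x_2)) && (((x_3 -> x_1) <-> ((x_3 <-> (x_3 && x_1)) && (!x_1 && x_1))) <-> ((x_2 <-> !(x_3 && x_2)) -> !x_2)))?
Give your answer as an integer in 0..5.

!x_3 = !3 = 2
x_3 <-> !x_3 = 3 <-> 2 = 4
!x_2 = !3 = 2
x_3 -> !x_2 = 3 -> 2 = 4
!(x_3 -> !x_2) = !4 = 1
!!(x_3 -> !x_2) = !1 = 4
(x_3 <-> !x_3) <-> !!(x_3 -> !x_2) = 4 <-> 4 = 5
x_3 -> x_1 = 3 -> 3 = 5
x_3 && x_1 = 3 && 3 = 3
x_3 <-> (x_3 && x_1) = 3 <-> 3 = 5
!x_1 = !3 = 2
!x_1 && x_1 = 2 && 3 = 2
(x_3 <-> (x_3 && x_1)) && (!x_1 && x_1) = 5 && 2 = 2
(x_3 -> x_1) <-> ((x_3 <-> (x_3 && x_1)) && (!x_1 && x_1)) = 5 <-> 2 = 2
x_3 && x_2 = 3 && 3 = 3
!(x_3 && x_2) = !3 = 2
x_2 <-> !(x_3 && x_2) = 3 <-> 2 = 4
!x_2 = !3 = 2
(x_2 <-> !(x_3 && x_2)) -> !x_2 = 4 -> 2 = 3
((x_3 -> x_1) <-> ((x_3 <-> (x_3 && x_1)) && (!x_1 && x_1))) <-> ((x_2 <-> !(x_3 && x_2)) -> !x_2) = 2 <-> 3 = 4
((x_3 <-> !x_3) <-> !!(x_3 -> !x_2)) && (((x_3 -> x_1) <-> ((x_3 <-> (x_3 && x_1)) && (!x_1 && x_1))) <-> ((x_2 <-> !(x_3 && x_2)) -> !x_2)) = 5 && 4 = 4
!(((x_3 <-> !x_3) <-> !!(x_3 -> !x_2)) && (((x_3 -> x_1) <-> ((x_3 <-> (x_3 && x_1)) && (!x_1 && x_1))) <-> ((x_2 <-> !(x_3 && x_2)) -> !x_2))) = !4 = 1

1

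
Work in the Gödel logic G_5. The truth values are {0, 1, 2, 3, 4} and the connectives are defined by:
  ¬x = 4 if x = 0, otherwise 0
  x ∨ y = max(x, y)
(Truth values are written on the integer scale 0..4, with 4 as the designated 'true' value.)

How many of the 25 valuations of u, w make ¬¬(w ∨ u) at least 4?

24

value 4: 24 assignments (counts)
value 0: 1 assignment
So 24 of the 25 assignments meet the threshold.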